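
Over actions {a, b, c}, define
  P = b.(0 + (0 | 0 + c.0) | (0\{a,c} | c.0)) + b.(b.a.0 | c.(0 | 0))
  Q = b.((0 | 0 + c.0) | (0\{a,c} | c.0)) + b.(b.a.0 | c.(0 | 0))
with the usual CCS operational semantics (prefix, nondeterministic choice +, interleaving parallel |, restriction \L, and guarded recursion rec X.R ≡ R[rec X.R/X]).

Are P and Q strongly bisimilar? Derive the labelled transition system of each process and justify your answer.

Reachable graph of P (11 states):
  p0 = b.(0 + (0 | 0 + c.0) | (0\{a,c} | c.0)) + b.(b.a.0 | c.(0 | 0)) | =b=> p1, =b=> p2
  p1 = 0 + (0 | 0 + c.0) | (0\{a,c} | c.0) | =c=> p3, =c=> p4
  p2 = b.a.0 | c.(0 | 0) | =b=> p5, =c=> p6
  p3 = (0 | 0 + c.0) | (0\{a,c} | 0) | =c=> p7
  p4 = 0 | (0\{a,c} | c.0) | =c=> p7
  p5 = a.0 | c.(0 | 0) | =a=> p8, =c=> p9
  p6 = b.a.0 | (0 | 0) | =b=> p9
  p7 = 0 | (0\{a,c} | 0) | ∅
  p8 = 0 | c.(0 | 0) | =c=> p10
  p9 = a.0 | (0 | 0) | =a=> p10
  p10 = 0 | (0 | 0) | ∅
Reachable graph of Q (11 states):
  q0 = b.((0 | 0 + c.0) | (0\{a,c} | c.0)) + b.(b.a.0 | c.(0 | 0)) | =b=> q1, =b=> q2
  q1 = (0 | 0 + c.0) | (0\{a,c} | c.0) | =c=> q3, =c=> q4
  q2 = b.a.0 | c.(0 | 0) | =b=> q5, =c=> q6
  q3 = (0 | 0 + c.0) | (0\{a,c} | 0) | =c=> q7
  q4 = 0 | (0\{a,c} | c.0) | =c=> q7
  q5 = a.0 | c.(0 | 0) | =a=> q8, =c=> q9
  q6 = b.a.0 | (0 | 0) | =b=> q9
  q7 = 0 | (0\{a,c} | 0) | ∅
  q8 = 0 | c.(0 | 0) | =c=> q10
  q9 = a.0 | (0 | 0) | =a=> q10
  q10 = 0 | (0 | 0) | ∅
Partition-refinement fixed point:
  B0 = {p0, q0}
  B1 = {p2, q2}
  B2 = {p5, q5}
  B3 = {p9, q9}
  B4 = {p10, p7, q10, q7}
  B5 = {p3, p4, p8, q3, q4, q8}
  B6 = {p6, q6}
  B7 = {p1, q1}
p0 ∈ B0, q0 ∈ B0 → same block

YES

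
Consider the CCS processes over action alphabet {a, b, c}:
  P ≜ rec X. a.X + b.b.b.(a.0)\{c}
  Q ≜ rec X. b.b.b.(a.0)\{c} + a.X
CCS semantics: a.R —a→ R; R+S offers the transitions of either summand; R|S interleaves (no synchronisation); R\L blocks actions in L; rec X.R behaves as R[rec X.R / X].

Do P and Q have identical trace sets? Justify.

traces(P) = traces(Q)

P's transition system — 5 states:
  p0 = rec X. a.X + b.b.b.(a.0)\{c} has moves -a-> p0, -b-> p1
  p1 = b.b.(a.0)\{c} has moves -b-> p2
  p2 = b.(a.0)\{c} has moves -b-> p3
  p3 = (a.0)\{c} has moves -a-> p4
  p4 = 0\{c} has moves (no moves)
Q's transition system — 5 states:
  q0 = rec X. b.b.b.(a.0)\{c} + a.X has moves -a-> q0, -b-> q1
  q1 = b.b.(a.0)\{c} has moves -b-> q2
  q2 = b.(a.0)\{c} has moves -b-> q3
  q3 = (a.0)\{c} has moves -a-> q4
  q4 = 0\{c} has moves (no moves)
Bisimilarity quotient blocks:
  B0 = {p0, q0}
  B1 = {p1, q1}
  B2 = {p2, q2}
  B3 = {p3, q3}
  B4 = {p4, q4}
p0 ∈ B0, q0 ∈ B0 → same block
Bisimilar ⇒ trace-equivalent.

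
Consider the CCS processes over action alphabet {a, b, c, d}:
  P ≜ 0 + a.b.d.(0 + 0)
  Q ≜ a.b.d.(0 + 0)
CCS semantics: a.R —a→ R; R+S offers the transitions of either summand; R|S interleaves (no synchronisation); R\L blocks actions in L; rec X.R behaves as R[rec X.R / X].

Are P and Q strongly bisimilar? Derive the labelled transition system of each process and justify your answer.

LTS(P): 4 reachable states
  m0 = 0 + a.b.d.(0 + 0) ⊢ --a--▸ m1
  m1 = b.d.(0 + 0) ⊢ --b--▸ m2
  m2 = d.(0 + 0) ⊢ --d--▸ m3
  m3 = 0 + 0 ⊢ deadlocked
LTS(Q): 4 reachable states
  n0 = a.b.d.(0 + 0) ⊢ --a--▸ n1
  n1 = b.d.(0 + 0) ⊢ --b--▸ n2
  n2 = d.(0 + 0) ⊢ --d--▸ n3
  n3 = 0 + 0 ⊢ deadlocked
Partition-refinement fixed point:
  B0 = {m0, n0}
  B1 = {m1, n1}
  B2 = {m2, n2}
  B3 = {m3, n3}
m0 ∈ B0, n0 ∈ B0 → same block

bisimilar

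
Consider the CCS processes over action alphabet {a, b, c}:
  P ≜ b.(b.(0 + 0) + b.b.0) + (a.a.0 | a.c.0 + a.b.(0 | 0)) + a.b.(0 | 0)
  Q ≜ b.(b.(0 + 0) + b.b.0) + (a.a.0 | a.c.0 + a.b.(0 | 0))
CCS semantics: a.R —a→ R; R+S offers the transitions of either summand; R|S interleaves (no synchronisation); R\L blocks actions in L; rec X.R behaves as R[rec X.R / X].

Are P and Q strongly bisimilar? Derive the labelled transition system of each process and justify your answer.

bisimilar

Reachable graph of P (14 states):
  s0 = b.(b.(0 + 0) + b.b.0) + (a.a.0 | a.c.0 + a.b.(0 | 0)) + a.b.(0 | 0) ⊢ ··a··> s1, ··a··> s2, ··a··> s3, ··b··> s4
  s1 = a.0 | a.c.0 ⊢ ··a··> s5, ··a··> s6
  s2 = a.a.0 | c.0 ⊢ ··a··> s6, ··c··> s7
  s3 = b.(0 | 0) ⊢ ··b··> s8
  s4 = b.(0 + 0) + b.b.0 ⊢ ··b··> s10, ··b··> s9
  s5 = 0 | a.c.0 ⊢ ··a··> s11
  s6 = a.0 | c.0 ⊢ ··a··> s11, ··c··> s12
  s7 = a.a.0 | 0 ⊢ ··a··> s12
  s8 = 0 | 0 ⊢ ∅
  s9 = 0 + 0 ⊢ ∅
  s10 = b.0 ⊢ ··b··> s13
  s11 = 0 | c.0 ⊢ ··c··> s8
  s12 = a.0 | 0 ⊢ ··a··> s8
  s13 = 0 ⊢ ∅
Reachable graph of Q (14 states):
  t0 = b.(b.(0 + 0) + b.b.0) + (a.a.0 | a.c.0 + a.b.(0 | 0)) ⊢ ··a··> t1, ··a··> t2, ··a··> t3, ··b··> t4
  t1 = a.0 | a.c.0 ⊢ ··a··> t5, ··a··> t6
  t2 = a.a.0 | c.0 ⊢ ··a··> t6, ··c··> t7
  t3 = b.(0 | 0) ⊢ ··b··> t8
  t4 = b.(0 + 0) + b.b.0 ⊢ ··b··> t10, ··b··> t9
  t5 = 0 | a.c.0 ⊢ ··a··> t11
  t6 = a.0 | c.0 ⊢ ··a··> t11, ··c··> t12
  t7 = a.a.0 | 0 ⊢ ··a··> t12
  t8 = 0 | 0 ⊢ ∅
  t9 = 0 + 0 ⊢ ∅
  t10 = b.0 ⊢ ··b··> t13
  t11 = 0 | c.0 ⊢ ··c··> t8
  t12 = a.0 | 0 ⊢ ··a··> t8
  t13 = 0 ⊢ ∅
Coarsest stable partition (strong bisimilarity classes):
  B0 = {s0, t0}
  B1 = {s2, t2}
  B2 = {s7, t7}
  B3 = {s12, t12}
  B4 = {s13, s8, s9, t13, t8, t9}
  B5 = {s6, t6}
  B6 = {s11, t11}
  B7 = {s10, s3, t10, t3}
  B8 = {s4, t4}
  B9 = {s1, t1}
  B10 = {s5, t5}
s0 ∈ B0, t0 ∈ B0 → same block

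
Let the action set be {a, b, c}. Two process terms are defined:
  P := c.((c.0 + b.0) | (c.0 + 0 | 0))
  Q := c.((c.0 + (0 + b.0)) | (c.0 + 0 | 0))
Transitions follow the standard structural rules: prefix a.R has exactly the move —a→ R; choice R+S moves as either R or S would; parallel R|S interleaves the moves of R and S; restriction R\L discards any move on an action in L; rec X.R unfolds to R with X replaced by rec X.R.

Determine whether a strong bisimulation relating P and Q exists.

YES

LTS(P): 5 reachable states
  m0 = c.((c.0 + b.0) | (c.0 + 0 | 0)) :: —c→ m1
  m1 = (c.0 + b.0) | (c.0 + 0 | 0) :: —b→ m2, —c→ m2, —c→ m3
  m2 = 0 | (c.0 + 0 | 0) :: —c→ m4
  m3 = (c.0 + b.0) | 0 :: —b→ m4, —c→ m4
  m4 = 0 | 0 :: ·
LTS(Q): 5 reachable states
  n0 = c.((c.0 + (0 + b.0)) | (c.0 + 0 | 0)) :: —c→ n1
  n1 = (c.0 + (0 + b.0)) | (c.0 + 0 | 0) :: —b→ n2, —c→ n2, —c→ n3
  n2 = 0 | (c.0 + 0 | 0) :: —c→ n4
  n3 = (c.0 + (0 + b.0)) | 0 :: —b→ n4, —c→ n4
  n4 = 0 | 0 :: ·
Coarsest stable partition (strong bisimilarity classes):
  B0 = {m0, n0}
  B1 = {m1, n1}
  B2 = {m2, n2}
  B3 = {m4, n4}
  B4 = {m3, n3}
m0 ∈ B0, n0 ∈ B0 → same block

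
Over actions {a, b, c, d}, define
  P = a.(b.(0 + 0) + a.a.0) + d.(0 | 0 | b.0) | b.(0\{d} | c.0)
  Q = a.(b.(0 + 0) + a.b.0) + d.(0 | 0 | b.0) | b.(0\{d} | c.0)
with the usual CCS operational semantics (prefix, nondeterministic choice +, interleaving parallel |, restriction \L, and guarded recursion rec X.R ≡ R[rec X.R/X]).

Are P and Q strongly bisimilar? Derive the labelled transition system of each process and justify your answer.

NO

Reachable graph of P (13 states):
  p0 = a.(b.(0 + 0) + a.a.0) + d.(0 | 0 | b.0) | b.(0\{d} | c.0) has moves -a-> p1, -b-> p2, -d-> p3
  p1 = b.(0 + 0) + a.a.0 has moves -a-> p4, -b-> p5
  p2 = d.(0 | 0 | b.0) | (0\{d} | c.0) has moves -c-> p6, -d-> p7
  p3 = 0 | 0 | b.0 | b.(0\{d} | c.0) has moves -b-> p7, -b-> p8
  p4 = a.0 has moves -a-> p9
  p5 = 0 + 0 has moves stopped
  p6 = d.(0 | 0 | b.0) | (0\{d} | 0) has moves -d-> p10
  p7 = 0 | 0 | b.0 | (0\{d} | c.0) has moves -b-> p11, -c-> p10
  p8 = 0 | 0 | 0 | b.(0\{d} | c.0) has moves -b-> p11
  p9 = 0 has moves stopped
  p10 = 0 | 0 | b.0 | (0\{d} | 0) has moves -b-> p12
  p11 = 0 | 0 | 0 | (0\{d} | c.0) has moves -c-> p12
  p12 = 0 | 0 | 0 | (0\{d} | 0) has moves stopped
Reachable graph of Q (13 states):
  q0 = a.(b.(0 + 0) + a.b.0) + d.(0 | 0 | b.0) | b.(0\{d} | c.0) has moves -a-> q1, -b-> q2, -d-> q3
  q1 = b.(0 + 0) + a.b.0 has moves -a-> q4, -b-> q5
  q2 = d.(0 | 0 | b.0) | (0\{d} | c.0) has moves -c-> q6, -d-> q7
  q3 = 0 | 0 | b.0 | b.(0\{d} | c.0) has moves -b-> q7, -b-> q8
  q4 = b.0 has moves -b-> q9
  q5 = 0 + 0 has moves stopped
  q6 = d.(0 | 0 | b.0) | (0\{d} | 0) has moves -d-> q10
  q7 = 0 | 0 | b.0 | (0\{d} | c.0) has moves -b-> q11, -c-> q10
  q8 = 0 | 0 | 0 | b.(0\{d} | c.0) has moves -b-> q11
  q9 = 0 has moves stopped
  q10 = 0 | 0 | b.0 | (0\{d} | 0) has moves -b-> q12
  q11 = 0 | 0 | 0 | (0\{d} | c.0) has moves -c-> q12
  q12 = 0 | 0 | 0 | (0\{d} | 0) has moves stopped
Partition-refinement fixed point:
  B0 = {p0}
  B1 = {p3, q3}
  B2 = {p8, q8}
  B3 = {p11, q11}
  B4 = {p12, p5, p9, q12, q5, q9}
  B5 = {p7, q7}
  B6 = {p10, q10, q4}
  B7 = {p2, q2}
  B8 = {p6, q6}
  B9 = {p1}
  B10 = {p4}
  B11 = {q0}
  B12 = {q1}
p0 ∈ B0, q0 ∈ B11 → different blocks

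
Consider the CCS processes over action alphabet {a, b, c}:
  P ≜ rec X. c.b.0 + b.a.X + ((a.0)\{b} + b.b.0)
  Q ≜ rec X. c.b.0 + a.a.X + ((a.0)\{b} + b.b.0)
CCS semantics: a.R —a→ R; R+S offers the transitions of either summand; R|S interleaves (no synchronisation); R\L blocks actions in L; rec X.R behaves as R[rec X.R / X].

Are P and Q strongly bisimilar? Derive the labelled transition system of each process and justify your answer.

P's transition system — 5 states:
  p0 = rec X. c.b.0 + b.a.X + ((a.0)\{b} + b.b.0) | --a--▸ p1, --b--▸ p2, --b--▸ p3, --c--▸ p3
  p1 = 0\{b} | stopped
  p2 = a.(rec X. c.b.0 + b.a.X + ((a.0)\{b} + b.b.0)) | --a--▸ p0
  p3 = b.0 | --b--▸ p4
  p4 = 0 | stopped
Q's transition system — 5 states:
  q0 = rec X. c.b.0 + a.a.X + ((a.0)\{b} + b.b.0) | --a--▸ q1, --a--▸ q2, --b--▸ q3, --c--▸ q3
  q1 = 0\{b} | stopped
  q2 = a.(rec X. c.b.0 + a.a.X + ((a.0)\{b} + b.b.0)) | --a--▸ q0
  q3 = b.0 | --b--▸ q4
  q4 = 0 | stopped
Partition-refinement fixed point:
  B0 = {p0}
  B1 = {p2}
  B2 = {p1, p4, q1, q4}
  B3 = {p3, q3}
  B4 = {q0}
  B5 = {q2}
p0 ∈ B0, q0 ∈ B4 → different blocks

not bisimilar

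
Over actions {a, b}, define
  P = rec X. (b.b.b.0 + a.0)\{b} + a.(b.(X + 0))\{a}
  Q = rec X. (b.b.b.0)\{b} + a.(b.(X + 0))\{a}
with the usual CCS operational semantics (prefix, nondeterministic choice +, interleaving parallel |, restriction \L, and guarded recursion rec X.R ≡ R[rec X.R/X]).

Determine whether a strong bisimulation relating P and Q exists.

P's transition system — 4 states:
  u0 = rec X. (b.b.b.0 + a.0)\{b} + a.(b.(X + 0))\{a} has moves —a→ u1, —a→ u2
  u1 = (b.((rec X. (b.b.b.0 + a.0)\{b} + a.(b.(X + 0))\{a}) + 0))\{a} has moves —b→ u3
  u2 = 0\{b} has moves stopped
  u3 = ((rec X. (b.b.b.0 + a.0)\{b} + a.(b.(X + 0))\{a}) + 0)\{a} has moves stopped
Q's transition system — 3 states:
  v0 = rec X. (b.b.b.0)\{b} + a.(b.(X + 0))\{a} has moves —a→ v1
  v1 = (b.((rec X. (b.b.b.0)\{b} + a.(b.(X + 0))\{a}) + 0))\{a} has moves —b→ v2
  v2 = ((rec X. (b.b.b.0)\{b} + a.(b.(X + 0))\{a}) + 0)\{a} has moves stopped
Bisimilarity quotient blocks:
  B0 = {u0}
  B1 = {u1, v1}
  B2 = {u2, u3, v2}
  B3 = {v0}
u0 ∈ B0, v0 ∈ B3 → different blocks

P ≁ Q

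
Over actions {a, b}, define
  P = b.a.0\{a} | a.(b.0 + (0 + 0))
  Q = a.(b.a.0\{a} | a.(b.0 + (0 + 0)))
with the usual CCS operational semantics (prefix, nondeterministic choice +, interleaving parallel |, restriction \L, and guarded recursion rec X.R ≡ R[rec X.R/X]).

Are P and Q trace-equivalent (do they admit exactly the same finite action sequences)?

P's transition system — 9 states:
  m0 = b.a.0\{a} | a.(b.0 + (0 + 0)) | —a→ m1, —b→ m2
  m1 = b.a.0\{a} | (b.0 + (0 + 0)) | —b→ m3, —b→ m4
  m2 = a.0\{a} | a.(b.0 + (0 + 0)) | —a→ m3, —a→ m5
  m3 = a.0\{a} | (b.0 + (0 + 0)) | —a→ m6, —b→ m7
  m4 = b.a.0\{a} | 0 | —b→ m7
  m5 = 0\{a} | a.(b.0 + (0 + 0)) | —a→ m6
  m6 = 0\{a} | (b.0 + (0 + 0)) | —b→ m8
  m7 = a.0\{a} | 0 | —a→ m8
  m8 = 0\{a} | 0 | (no moves)
Q's transition system — 10 states:
  n0 = a.(b.a.0\{a} | a.(b.0 + (0 + 0))) | —a→ n1
  n1 = b.a.0\{a} | a.(b.0 + (0 + 0)) | —a→ n2, —b→ n3
  n2 = b.a.0\{a} | (b.0 + (0 + 0)) | —b→ n4, —b→ n5
  n3 = a.0\{a} | a.(b.0 + (0 + 0)) | —a→ n4, —a→ n6
  n4 = a.0\{a} | (b.0 + (0 + 0)) | —a→ n7, —b→ n8
  n5 = b.a.0\{a} | 0 | —b→ n8
  n6 = 0\{a} | a.(b.0 + (0 + 0)) | —a→ n7
  n7 = 0\{a} | (b.0 + (0 + 0)) | —b→ n9
  n8 = a.0\{a} | 0 | —a→ n9
  n9 = 0\{a} | 0 | (no moves)
Run σ = ⟨b⟩ on P: start {m0}
  [1] b ⇒ {m2}
  ✓ P
Run σ = ⟨b⟩ on Q: start {n0}
  [1] b ⇒ ∅ (Q stuck)

traces(P) ≠ traces(Q) — witness ⟨b⟩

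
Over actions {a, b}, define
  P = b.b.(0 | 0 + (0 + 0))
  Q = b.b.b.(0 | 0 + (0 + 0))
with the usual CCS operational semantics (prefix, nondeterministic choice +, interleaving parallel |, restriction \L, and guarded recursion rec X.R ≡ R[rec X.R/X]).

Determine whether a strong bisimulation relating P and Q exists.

not bisimilar

P's transition system — 3 states:
  u0 = b.b.(0 | 0 + (0 + 0)) has moves -b-> u1
  u1 = b.(0 | 0 + (0 + 0)) has moves -b-> u2
  u2 = 0 | 0 + (0 + 0) has moves ·
Q's transition system — 4 states:
  v0 = b.b.b.(0 | 0 + (0 + 0)) has moves -b-> v1
  v1 = b.b.(0 | 0 + (0 + 0)) has moves -b-> v2
  v2 = b.(0 | 0 + (0 + 0)) has moves -b-> v3
  v3 = 0 | 0 + (0 + 0) has moves ·
Partition-refinement fixed point:
  B0 = {u0, v1}
  B1 = {u1, v2}
  B2 = {u2, v3}
  B3 = {v0}
u0 ∈ B0, v0 ∈ B3 → different blocks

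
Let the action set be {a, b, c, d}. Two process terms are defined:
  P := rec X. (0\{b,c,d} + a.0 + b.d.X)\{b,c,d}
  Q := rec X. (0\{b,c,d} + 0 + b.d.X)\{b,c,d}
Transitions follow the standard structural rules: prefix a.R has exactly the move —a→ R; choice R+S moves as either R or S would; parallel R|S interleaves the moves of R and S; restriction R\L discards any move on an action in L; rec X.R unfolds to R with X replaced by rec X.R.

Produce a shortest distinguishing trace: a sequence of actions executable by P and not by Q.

a

Reachable graph of P (2 states):
  s0 = rec X. (0\{b,c,d} + a.0 + b.d.X)\{b,c,d} :: —a→ s1
  s1 = 0\{b,c,d} :: stopped
Reachable graph of Q (1 states):
  t0 = rec X. (0\{b,c,d} + 0 + b.d.X)\{b,c,d} :: stopped
Executing a from P (initial set {s0}):
  [1] a ⇒ {s1}
  — P admits the full trace.
Executing a from Q (initial set {t0}):
  [1] a ⇒ no successor for Q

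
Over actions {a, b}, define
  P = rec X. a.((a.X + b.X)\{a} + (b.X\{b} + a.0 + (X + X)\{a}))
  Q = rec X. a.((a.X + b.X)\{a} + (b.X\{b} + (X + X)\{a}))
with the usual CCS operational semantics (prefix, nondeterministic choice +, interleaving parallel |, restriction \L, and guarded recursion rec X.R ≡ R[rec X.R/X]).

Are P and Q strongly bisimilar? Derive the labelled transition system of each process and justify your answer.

P's transition system — 7 states:
  s0 = rec X. a.((a.X + b.X)\{a} + (b.X\{b} + a.0 + (X + X)\{a})) → ··a··> s1
  s1 = (a.(rec X. a.((a.X + b.X)\{a} + (b.X\{b} + a.0 + (X + X)\{a}))) + b.(rec X. a.((a.X + b.X)\{a} + (b.X\{b} + a.0 + (X + X)\{a}))))\{a} + (b.(rec X. a.((a.X + b.X)\{a} + (b.X\{b} + a.0 + (X + X)\{a})))\{b} + a.0 + ((rec X. a.((a.X + b.X)\{a} + (b.X\{b} + a.0 + (X + X)\{a}))) + (rec X. a.((a.X + b.X)\{a} + (b.X\{b} + a.0 + (X + X)\{a}))))\{a}) → ··a··> s2, ··b··> s3, ··b··> s4
  s2 = 0 → deadlocked
  s3 = (rec X. a.((a.X + b.X)\{a} + (b.X\{b} + a.0 + (X + X)\{a})))\{a} → deadlocked
  s4 = (rec X. a.((a.X + b.X)\{a} + (b.X\{b} + a.0 + (X + X)\{a})))\{b} → ··a··> s5
  s5 = ((a.(rec X. a.((a.X + b.X)\{a} + (b.X\{b} + a.0 + (X + X)\{a}))) + b.(rec X. a.((a.X + b.X)\{a} + (b.X\{b} + a.0 + (X + X)\{a}))))\{a} + (b.(rec X. a.((a.X + b.X)\{a} + (b.X\{b} + a.0 + (X + X)\{a})))\{b} + a.0 + ((rec X. a.((a.X + b.X)\{a} + (b.X\{b} + a.0 + (X + X)\{a}))) + (rec X. a.((a.X + b.X)\{a} + (b.X\{b} + a.0 + (X + X)\{a}))))\{a}))\{b} → ··a··> s6
  s6 = 0\{b} → deadlocked
Q's transition system — 5 states:
  t0 = rec X. a.((a.X + b.X)\{a} + (b.X\{b} + (X + X)\{a})) → ··a··> t1
  t1 = (a.(rec X. a.((a.X + b.X)\{a} + (b.X\{b} + (X + X)\{a}))) + b.(rec X. a.((a.X + b.X)\{a} + (b.X\{b} + (X + X)\{a}))))\{a} + (b.(rec X. a.((a.X + b.X)\{a} + (b.X\{b} + (X + X)\{a})))\{b} + ((rec X. a.((a.X + b.X)\{a} + (b.X\{b} + (X + X)\{a}))) + (rec X. a.((a.X + b.X)\{a} + (b.X\{b} + (X + X)\{a}))))\{a}) → ··b··> t2, ··b··> t3
  t2 = (rec X. a.((a.X + b.X)\{a} + (b.X\{b} + (X + X)\{a})))\{a} → deadlocked
  t3 = (rec X. a.((a.X + b.X)\{a} + (b.X\{b} + (X + X)\{a})))\{b} → ··a··> t4
  t4 = ((a.(rec X. a.((a.X + b.X)\{a} + (b.X\{b} + (X + X)\{a}))) + b.(rec X. a.((a.X + b.X)\{a} + (b.X\{b} + (X + X)\{a}))))\{a} + (b.(rec X. a.((a.X + b.X)\{a} + (b.X\{b} + (X + X)\{a})))\{b} + ((rec X. a.((a.X + b.X)\{a} + (b.X\{b} + (X + X)\{a}))) + (rec X. a.((a.X + b.X)\{a} + (b.X\{b} + (X + X)\{a}))))\{a}))\{b} → deadlocked
Coarsest stable partition (strong bisimilarity classes):
  B0 = {s0}
  B1 = {s1}
  B2 = {s2, s3, s6, t2, t4}
  B3 = {s4}
  B4 = {s5, t3}
  B5 = {t0}
  B6 = {t1}
s0 ∈ B0, t0 ∈ B5 → different blocks

not bisimilar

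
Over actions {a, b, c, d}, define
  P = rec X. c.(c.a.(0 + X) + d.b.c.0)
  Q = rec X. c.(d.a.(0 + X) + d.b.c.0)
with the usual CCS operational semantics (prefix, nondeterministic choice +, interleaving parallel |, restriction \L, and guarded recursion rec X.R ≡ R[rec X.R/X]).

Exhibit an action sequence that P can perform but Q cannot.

cc

LTS(P): 7 reachable states
  m0 = rec X. c.(c.a.(0 + X) + d.b.c.0) | --c--▸ m1
  m1 = c.a.(0 + (rec X. c.(c.a.(0 + X) + d.b.c.0))) + d.b.c.0 | --c--▸ m2, --d--▸ m3
  m2 = a.(0 + (rec X. c.(c.a.(0 + X) + d.b.c.0))) | --a--▸ m4
  m3 = b.c.0 | --b--▸ m5
  m4 = 0 + (rec X. c.(c.a.(0 + X) + d.b.c.0)) | --c--▸ m1
  m5 = c.0 | --c--▸ m6
  m6 = 0 | (no moves)
LTS(Q): 7 reachable states
  n0 = rec X. c.(d.a.(0 + X) + d.b.c.0) | --c--▸ n1
  n1 = d.a.(0 + (rec X. c.(d.a.(0 + X) + d.b.c.0))) + d.b.c.0 | --d--▸ n2, --d--▸ n3
  n2 = a.(0 + (rec X. c.(d.a.(0 + X) + d.b.c.0))) | --a--▸ n4
  n3 = b.c.0 | --b--▸ n5
  n4 = 0 + (rec X. c.(d.a.(0 + X) + d.b.c.0)) | --c--▸ n1
  n5 = c.0 | --c--▸ n6
  n6 = 0 | (no moves)
Run σ = ⟨cc⟩ on P: start {m0}
  [1] c ⇒ {m1}
  [2] c ⇒ {m2}
  P completes σ.
Run σ = ⟨cc⟩ on Q: start {n0}
  [1] c ⇒ {n1}
  [2] c ⇒ ∅  — Q cannot continue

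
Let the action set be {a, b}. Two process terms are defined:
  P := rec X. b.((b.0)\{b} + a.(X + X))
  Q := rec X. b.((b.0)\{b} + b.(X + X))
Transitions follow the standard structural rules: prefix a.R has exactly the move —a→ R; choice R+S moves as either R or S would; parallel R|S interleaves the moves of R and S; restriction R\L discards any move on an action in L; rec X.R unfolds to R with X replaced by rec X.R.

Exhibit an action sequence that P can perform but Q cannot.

ba

LTS(P): 3 reachable states
  s0 = rec X. b.((b.0)\{b} + a.(X + X)) ⊢ ··b··> s1
  s1 = (b.0)\{b} + a.((rec X. b.((b.0)\{b} + a.(X + X))) + (rec X. b.((b.0)\{b} + a.(X + X)))) ⊢ ··a··> s2
  s2 = (rec X. b.((b.0)\{b} + a.(X + X))) + (rec X. b.((b.0)\{b} + a.(X + X))) ⊢ ··b··> s1
LTS(Q): 3 reachable states
  t0 = rec X. b.((b.0)\{b} + b.(X + X)) ⊢ ··b··> t1
  t1 = (b.0)\{b} + b.((rec X. b.((b.0)\{b} + b.(X + X))) + (rec X. b.((b.0)\{b} + b.(X + X)))) ⊢ ··b··> t2
  t2 = (rec X. b.((b.0)\{b} + b.(X + X))) + (rec X. b.((b.0)\{b} + b.(X + X))) ⊢ ··b··> t1
Run σ = ⟨ba⟩ on P: start {s0}
  after b @ step 1: {s1}
  after a @ step 2: {s2}
  P completes σ.
Run σ = ⟨ba⟩ on Q: start {t0}
  after b @ step 1: {t1}
  after a @ step 2: ∅ (Q stuck)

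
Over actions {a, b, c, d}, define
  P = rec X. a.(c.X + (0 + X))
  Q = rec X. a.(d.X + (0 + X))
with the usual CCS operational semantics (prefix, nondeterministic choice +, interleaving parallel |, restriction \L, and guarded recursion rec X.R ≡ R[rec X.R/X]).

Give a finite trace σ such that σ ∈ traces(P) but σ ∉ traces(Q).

ac

Reachable graph of P (2 states):
  s0 = rec X. a.(c.X + (0 + X)) → —a→ s1
  s1 = c.(rec X. a.(c.X + (0 + X))) + (0 + (rec X. a.(c.X + (0 + X)))) → —a→ s1, —c→ s0
Reachable graph of Q (2 states):
  t0 = rec X. a.(d.X + (0 + X)) → —a→ t1
  t1 = d.(rec X. a.(d.X + (0 + X))) + (0 + (rec X. a.(d.X + (0 + X)))) → —a→ t1, —d→ t0
Trace ⟨ac⟩ through P, begin at {s0}:
  [1] a ⇒ {s1}
  [2] c ⇒ {s0}
  ✓ P
Trace ⟨ac⟩ through Q, begin at {t0}:
  [1] a ⇒ {t1}
  [2] c ⇒ ∅ (Q stuck)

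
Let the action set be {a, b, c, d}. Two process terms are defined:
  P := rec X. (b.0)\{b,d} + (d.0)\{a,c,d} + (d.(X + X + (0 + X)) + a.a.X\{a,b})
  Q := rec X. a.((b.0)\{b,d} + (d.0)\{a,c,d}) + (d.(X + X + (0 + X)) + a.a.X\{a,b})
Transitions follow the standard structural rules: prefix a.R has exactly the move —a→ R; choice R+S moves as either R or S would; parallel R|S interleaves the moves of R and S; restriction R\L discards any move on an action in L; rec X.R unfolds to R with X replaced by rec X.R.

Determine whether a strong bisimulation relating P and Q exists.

LTS(P): 5 reachable states
  m0 = rec X. (b.0)\{b,d} + (d.0)\{a,c,d} + (d.(X + X + (0 + X)) + a.a.X\{a,b}) | --a--▸ m1, --d--▸ m2
  m1 = a.(rec X. (b.0)\{b,d} + (d.0)\{a,c,d} + (d.(X + X + (0 + X)) + a.a.X\{a,b}))\{a,b} | --a--▸ m3
  m2 = (rec X. (b.0)\{b,d} + (d.0)\{a,c,d} + (d.(X + X + (0 + X)) + a.a.X\{a,b})) + (rec X. (b.0)\{b,d} + (d.0)\{a,c,d} + (d.(X + X + (0 + X)) + a.a.X\{a,b})) + (0 + (rec X. (b.0)\{b,d} + (d.0)\{a,c,d} + (d.(X + X + (0 + X)) + a.a.X\{a,b}))) | --a--▸ m1, --d--▸ m2
  m3 = (rec X. (b.0)\{b,d} + (d.0)\{a,c,d} + (d.(X + X + (0 + X)) + a.a.X\{a,b}))\{a,b} | --d--▸ m4
  m4 = ((rec X. (b.0)\{b,d} + (d.0)\{a,c,d} + (d.(X + X + (0 + X)) + a.a.X\{a,b})) + (rec X. (b.0)\{b,d} + (d.0)\{a,c,d} + (d.(X + X + (0 + X)) + a.a.X\{a,b})) + (0 + (rec X. (b.0)\{b,d} + (d.0)\{a,c,d} + (d.(X + X + (0 + X)) + a.a.X\{a,b}))))\{a,b} | --d--▸ m4
LTS(Q): 6 reachable states
  n0 = rec X. a.((b.0)\{b,d} + (d.0)\{a,c,d}) + (d.(X + X + (0 + X)) + a.a.X\{a,b}) | --a--▸ n1, --a--▸ n2, --d--▸ n3
  n1 = (b.0)\{b,d} + (d.0)\{a,c,d} | (no moves)
  n2 = a.(rec X. a.((b.0)\{b,d} + (d.0)\{a,c,d}) + (d.(X + X + (0 + X)) + a.a.X\{a,b}))\{a,b} | --a--▸ n4
  n3 = (rec X. a.((b.0)\{b,d} + (d.0)\{a,c,d}) + (d.(X + X + (0 + X)) + a.a.X\{a,b})) + (rec X. a.((b.0)\{b,d} + (d.0)\{a,c,d}) + (d.(X + X + (0 + X)) + a.a.X\{a,b})) + (0 + (rec X. a.((b.0)\{b,d} + (d.0)\{a,c,d}) + (d.(X + X + (0 + X)) + a.a.X\{a,b}))) | --a--▸ n1, --a--▸ n2, --d--▸ n3
  n4 = (rec X. a.((b.0)\{b,d} + (d.0)\{a,c,d}) + (d.(X + X + (0 + X)) + a.a.X\{a,b}))\{a,b} | --d--▸ n5
  n5 = ((rec X. a.((b.0)\{b,d} + (d.0)\{a,c,d}) + (d.(X + X + (0 + X)) + a.a.X\{a,b})) + (rec X. a.((b.0)\{b,d} + (d.0)\{a,c,d}) + (d.(X + X + (0 + X)) + a.a.X\{a,b})) + (0 + (rec X. a.((b.0)\{b,d} + (d.0)\{a,c,d}) + (d.(X + X + (0 + X)) + a.a.X\{a,b}))))\{a,b} | --d--▸ n5
Bisimilarity quotient blocks:
  B0 = {m0, m2}
  B1 = {m1, n2}
  B2 = {m3, m4, n4, n5}
  B3 = {n0, n3}
  B4 = {n1}
m0 ∈ B0, n0 ∈ B3 → different blocks

NO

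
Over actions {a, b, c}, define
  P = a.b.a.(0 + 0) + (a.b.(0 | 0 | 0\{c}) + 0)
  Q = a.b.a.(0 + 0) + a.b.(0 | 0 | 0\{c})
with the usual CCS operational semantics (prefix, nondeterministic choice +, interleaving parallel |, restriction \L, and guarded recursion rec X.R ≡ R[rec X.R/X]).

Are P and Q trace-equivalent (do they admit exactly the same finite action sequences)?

P's transition system — 6 states:
  u0 = a.b.a.(0 + 0) + (a.b.(0 | 0 | 0\{c}) + 0) → --a--▸ u1, --a--▸ u2
  u1 = b.(0 | 0 | 0\{c}) → --b--▸ u3
  u2 = b.a.(0 + 0) → --b--▸ u4
  u3 = 0 | 0 | 0\{c} → deadlocked
  u4 = a.(0 + 0) → --a--▸ u5
  u5 = 0 + 0 → deadlocked
Q's transition system — 6 states:
  v0 = a.b.a.(0 + 0) + a.b.(0 | 0 | 0\{c}) → --a--▸ v1, --a--▸ v2
  v1 = b.(0 | 0 | 0\{c}) → --b--▸ v3
  v2 = b.a.(0 + 0) → --b--▸ v4
  v3 = 0 | 0 | 0\{c} → deadlocked
  v4 = a.(0 + 0) → --a--▸ v5
  v5 = 0 + 0 → deadlocked
Partition-refinement fixed point:
  B0 = {u0, v0}
  B1 = {u2, v2}
  B2 = {u4, v4}
  B3 = {u3, u5, v3, v5}
  B4 = {u1, v1}
u0 ∈ B0, v0 ∈ B0 → same block
Bisimilar ⇒ trace-equivalent.

YES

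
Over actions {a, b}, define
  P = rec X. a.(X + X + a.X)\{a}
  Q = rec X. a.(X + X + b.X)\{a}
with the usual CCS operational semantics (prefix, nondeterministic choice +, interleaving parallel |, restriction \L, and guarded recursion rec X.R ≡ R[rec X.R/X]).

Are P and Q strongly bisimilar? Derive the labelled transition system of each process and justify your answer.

Reachable graph of P (2 states):
  u0 = rec X. a.(X + X + a.X)\{a} has moves --a--▸ u1
  u1 = ((rec X. a.(X + X + a.X)\{a}) + (rec X. a.(X + X + a.X)\{a}) + a.(rec X. a.(X + X + a.X)\{a}))\{a} has moves ∅
Reachable graph of Q (3 states):
  v0 = rec X. a.(X + X + b.X)\{a} has moves --a--▸ v1
  v1 = ((rec X. a.(X + X + b.X)\{a}) + (rec X. a.(X + X + b.X)\{a}) + b.(rec X. a.(X + X + b.X)\{a}))\{a} has moves --b--▸ v2
  v2 = (rec X. a.(X + X + b.X)\{a})\{a} has moves ∅
Coarsest stable partition (strong bisimilarity classes):
  B0 = {u0}
  B1 = {u1, v2}
  B2 = {v0}
  B3 = {v1}
u0 ∈ B0, v0 ∈ B2 → different blocks

P ≁ Q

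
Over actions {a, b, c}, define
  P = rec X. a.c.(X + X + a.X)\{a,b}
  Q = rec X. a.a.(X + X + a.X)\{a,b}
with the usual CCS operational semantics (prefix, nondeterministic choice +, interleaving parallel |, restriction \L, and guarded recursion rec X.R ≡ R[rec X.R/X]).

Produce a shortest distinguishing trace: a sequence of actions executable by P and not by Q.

ac

Reachable graph of P (3 states):
  s0 = rec X. a.c.(X + X + a.X)\{a,b} :: -a-> s1
  s1 = c.((rec X. a.c.(X + X + a.X)\{a,b}) + (rec X. a.c.(X + X + a.X)\{a,b}) + a.(rec X. a.c.(X + X + a.X)\{a,b}))\{a,b} :: -c-> s2
  s2 = ((rec X. a.c.(X + X + a.X)\{a,b}) + (rec X. a.c.(X + X + a.X)\{a,b}) + a.(rec X. a.c.(X + X + a.X)\{a,b}))\{a,b} :: stopped
Reachable graph of Q (3 states):
  t0 = rec X. a.a.(X + X + a.X)\{a,b} :: -a-> t1
  t1 = a.((rec X. a.a.(X + X + a.X)\{a,b}) + (rec X. a.a.(X + X + a.X)\{a,b}) + a.(rec X. a.a.(X + X + a.X)\{a,b}))\{a,b} :: -a-> t2
  t2 = ((rec X. a.a.(X + X + a.X)\{a,b}) + (rec X. a.a.(X + X + a.X)\{a,b}) + a.(rec X. a.a.(X + X + a.X)\{a,b}))\{a,b} :: stopped
Executing ac from P (initial set {s0}):
  step 1 (a): {s1}
  step 2 (c): {s2}
  ✓ P
Executing ac from Q (initial set {t0}):
  step 1 (a): {t1}
  step 2 (c): no successor for Q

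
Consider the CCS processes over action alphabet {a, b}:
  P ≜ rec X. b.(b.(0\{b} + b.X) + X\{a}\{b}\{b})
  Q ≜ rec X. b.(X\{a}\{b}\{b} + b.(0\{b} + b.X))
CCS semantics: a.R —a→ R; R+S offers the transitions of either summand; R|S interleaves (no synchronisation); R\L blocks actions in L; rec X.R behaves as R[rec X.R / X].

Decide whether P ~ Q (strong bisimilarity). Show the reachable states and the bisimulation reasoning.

bisimilar

Reachable graph of P (3 states):
  m0 = rec X. b.(b.(0\{b} + b.X) + X\{a}\{b}\{b}) has moves -b-> m1
  m1 = b.(0\{b} + b.(rec X. b.(b.(0\{b} + b.X) + X\{a}\{b}\{b}))) + (rec X. b.(b.(0\{b} + b.X) + X\{a}\{b}\{b}))\{a}\{b}\{b} has moves -b-> m2
  m2 = 0\{b} + b.(rec X. b.(b.(0\{b} + b.X) + X\{a}\{b}\{b})) has moves -b-> m0
Reachable graph of Q (3 states):
  n0 = rec X. b.(X\{a}\{b}\{b} + b.(0\{b} + b.X)) has moves -b-> n1
  n1 = (rec X. b.(X\{a}\{b}\{b} + b.(0\{b} + b.X)))\{a}\{b}\{b} + b.(0\{b} + b.(rec X. b.(X\{a}\{b}\{b} + b.(0\{b} + b.X)))) has moves -b-> n2
  n2 = 0\{b} + b.(rec X. b.(X\{a}\{b}\{b} + b.(0\{b} + b.X))) has moves -b-> n0
Partition-refinement fixed point:
  B0 = {m0, m1, m2, n0, n1, n2}
m0 ∈ B0, n0 ∈ B0 → same block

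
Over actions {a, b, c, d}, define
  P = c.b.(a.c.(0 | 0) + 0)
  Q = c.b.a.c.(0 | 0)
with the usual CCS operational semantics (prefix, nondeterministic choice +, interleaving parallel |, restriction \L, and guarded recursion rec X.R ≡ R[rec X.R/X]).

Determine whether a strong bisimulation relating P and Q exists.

LTS(P): 5 reachable states
  p0 = c.b.(a.c.(0 | 0) + 0) → —c→ p1
  p1 = b.(a.c.(0 | 0) + 0) → —b→ p2
  p2 = a.c.(0 | 0) + 0 → —a→ p3
  p3 = c.(0 | 0) → —c→ p4
  p4 = 0 | 0 → ·
LTS(Q): 5 reachable states
  q0 = c.b.a.c.(0 | 0) → —c→ q1
  q1 = b.a.c.(0 | 0) → —b→ q2
  q2 = a.c.(0 | 0) → —a→ q3
  q3 = c.(0 | 0) → —c→ q4
  q4 = 0 | 0 → ·
Bisimilarity quotient blocks:
  B0 = {p0, q0}
  B1 = {p1, q1}
  B2 = {p2, q2}
  B3 = {p3, q3}
  B4 = {p4, q4}
p0 ∈ B0, q0 ∈ B0 → same block

P ~ Q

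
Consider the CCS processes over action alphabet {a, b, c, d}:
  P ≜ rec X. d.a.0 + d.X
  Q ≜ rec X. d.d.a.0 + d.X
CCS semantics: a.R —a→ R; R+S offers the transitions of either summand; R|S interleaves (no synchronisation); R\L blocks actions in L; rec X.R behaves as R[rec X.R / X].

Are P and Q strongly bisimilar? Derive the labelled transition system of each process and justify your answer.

LTS(P): 3 reachable states
  p0 = rec X. d.a.0 + d.X ⊢ -d-> p0, -d-> p1
  p1 = a.0 ⊢ -a-> p2
  p2 = 0 ⊢ (no moves)
LTS(Q): 4 reachable states
  q0 = rec X. d.d.a.0 + d.X ⊢ -d-> q0, -d-> q1
  q1 = d.a.0 ⊢ -d-> q2
  q2 = a.0 ⊢ -a-> q3
  q3 = 0 ⊢ (no moves)
Partition-refinement fixed point:
  B0 = {p0}
  B1 = {p1, q2}
  B2 = {p2, q3}
  B3 = {q0}
  B4 = {q1}
p0 ∈ B0, q0 ∈ B3 → different blocks

not bisimilar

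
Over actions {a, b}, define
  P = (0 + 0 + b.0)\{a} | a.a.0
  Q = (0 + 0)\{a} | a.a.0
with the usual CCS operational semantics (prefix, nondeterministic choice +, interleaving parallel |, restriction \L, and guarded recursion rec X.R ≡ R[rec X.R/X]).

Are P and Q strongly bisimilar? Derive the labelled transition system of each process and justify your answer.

Reachable graph of P (6 states):
  m0 = (0 + 0 + b.0)\{a} | a.a.0 → ··a··> m1, ··b··> m2
  m1 = (0 + 0 + b.0)\{a} | a.0 → ··a··> m3, ··b··> m4
  m2 = 0\{a} | a.a.0 → ··a··> m4
  m3 = (0 + 0 + b.0)\{a} | 0 → ··b··> m5
  m4 = 0\{a} | a.0 → ··a··> m5
  m5 = 0\{a} | 0 → (no moves)
Reachable graph of Q (3 states):
  n0 = (0 + 0)\{a} | a.a.0 → ··a··> n1
  n1 = (0 + 0)\{a} | a.0 → ··a··> n2
  n2 = (0 + 0)\{a} | 0 → (no moves)
Coarsest stable partition (strong bisimilarity classes):
  B0 = {m0}
  B1 = {m2, n0}
  B2 = {m4, n1}
  B3 = {m5, n2}
  B4 = {m1}
  B5 = {m3}
m0 ∈ B0, n0 ∈ B1 → different blocks

P ≁ Q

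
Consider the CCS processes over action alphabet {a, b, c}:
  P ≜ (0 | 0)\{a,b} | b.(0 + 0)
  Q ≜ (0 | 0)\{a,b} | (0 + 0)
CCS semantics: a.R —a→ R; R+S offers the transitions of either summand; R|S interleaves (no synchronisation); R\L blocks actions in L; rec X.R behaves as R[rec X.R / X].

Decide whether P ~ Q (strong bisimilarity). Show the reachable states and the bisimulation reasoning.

Reachable graph of P (2 states):
  m0 = (0 | 0)\{a,b} | b.(0 + 0) has moves -b-> m1
  m1 = (0 | 0)\{a,b} | (0 + 0) has moves (no moves)
Reachable graph of Q (1 states):
  n0 = (0 | 0)\{a,b} | (0 + 0) has moves (no moves)
Bisimilarity quotient blocks:
  B0 = {m0}
  B1 = {m1, n0}
m0 ∈ B0, n0 ∈ B1 → different blocks

NO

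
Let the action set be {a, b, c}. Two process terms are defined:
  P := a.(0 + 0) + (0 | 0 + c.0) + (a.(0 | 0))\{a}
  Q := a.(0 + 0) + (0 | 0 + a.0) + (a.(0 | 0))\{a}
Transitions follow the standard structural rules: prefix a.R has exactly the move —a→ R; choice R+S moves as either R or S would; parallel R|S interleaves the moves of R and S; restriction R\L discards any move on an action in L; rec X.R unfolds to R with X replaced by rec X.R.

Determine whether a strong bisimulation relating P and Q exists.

NO

P's transition system — 3 states:
  m0 = a.(0 + 0) + (0 | 0 + c.0) + (a.(0 | 0))\{a} ⊢ --a--▸ m1, --c--▸ m2
  m1 = 0 + 0 ⊢ (no moves)
  m2 = 0 ⊢ (no moves)
Q's transition system — 3 states:
  n0 = a.(0 + 0) + (0 | 0 + a.0) + (a.(0 | 0))\{a} ⊢ --a--▸ n1, --a--▸ n2
  n1 = 0 ⊢ (no moves)
  n2 = 0 + 0 ⊢ (no moves)
Partition-refinement fixed point:
  B0 = {m0}
  B1 = {m1, m2, n1, n2}
  B2 = {n0}
m0 ∈ B0, n0 ∈ B2 → different blocks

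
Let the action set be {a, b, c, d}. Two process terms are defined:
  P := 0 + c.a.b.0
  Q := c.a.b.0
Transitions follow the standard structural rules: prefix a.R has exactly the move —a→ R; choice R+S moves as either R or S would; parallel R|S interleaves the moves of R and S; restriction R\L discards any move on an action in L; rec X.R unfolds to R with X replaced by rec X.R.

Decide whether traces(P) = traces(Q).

YES

LTS(P): 4 reachable states
  m0 = 0 + c.a.b.0 has moves =c=> m1
  m1 = a.b.0 has moves =a=> m2
  m2 = b.0 has moves =b=> m3
  m3 = 0 has moves deadlocked
LTS(Q): 4 reachable states
  n0 = c.a.b.0 has moves =c=> n1
  n1 = a.b.0 has moves =a=> n2
  n2 = b.0 has moves =b=> n3
  n3 = 0 has moves deadlocked
Partition-refinement fixed point:
  B0 = {m0, n0}
  B1 = {m1, n1}
  B2 = {m2, n2}
  B3 = {m3, n3}
m0 ∈ B0, n0 ∈ B0 → same block
Bisimilar ⇒ trace-equivalent.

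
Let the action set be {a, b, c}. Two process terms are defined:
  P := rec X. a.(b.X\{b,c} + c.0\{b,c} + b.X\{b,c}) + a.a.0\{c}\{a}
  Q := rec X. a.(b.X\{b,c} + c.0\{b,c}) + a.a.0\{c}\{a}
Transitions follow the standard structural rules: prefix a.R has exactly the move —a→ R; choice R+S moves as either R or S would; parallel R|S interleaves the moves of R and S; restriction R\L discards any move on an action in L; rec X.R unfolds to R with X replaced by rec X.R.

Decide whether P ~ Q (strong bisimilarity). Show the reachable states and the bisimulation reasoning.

bisimilar

P's transition system — 9 states:
  p0 = rec X. a.(b.X\{b,c} + c.0\{b,c} + b.X\{b,c}) + a.a.0\{c}\{a} ⊢ =a=> p1, =a=> p2
  p1 = a.0\{c}\{a} ⊢ =a=> p3
  p2 = b.(rec X. a.(b.X\{b,c} + c.0\{b,c} + b.X\{b,c}) + a.a.0\{c}\{a})\{b,c} + c.0\{b,c} + b.(rec X. a.(b.X\{b,c} + c.0\{b,c} + b.X\{b,c}) + a.a.0\{c}\{a})\{b,c} ⊢ =b=> p4, =c=> p5
  p3 = 0\{c}\{a} ⊢ deadlocked
  p4 = (rec X. a.(b.X\{b,c} + c.0\{b,c} + b.X\{b,c}) + a.a.0\{c}\{a})\{b,c} ⊢ =a=> p6, =a=> p7
  p5 = 0\{b,c} ⊢ deadlocked
  p6 = (a.0\{c}\{a})\{b,c} ⊢ =a=> p8
  p7 = (b.(rec X. a.(b.X\{b,c} + c.0\{b,c} + b.X\{b,c}) + a.a.0\{c}\{a})\{b,c} + c.0\{b,c} + b.(rec X. a.(b.X\{b,c} + c.0\{b,c} + b.X\{b,c}) + a.a.0\{c}\{a})\{b,c})\{b,c} ⊢ deadlocked
  p8 = 0\{c}\{a}\{b,c} ⊢ deadlocked
Q's transition system — 9 states:
  q0 = rec X. a.(b.X\{b,c} + c.0\{b,c}) + a.a.0\{c}\{a} ⊢ =a=> q1, =a=> q2
  q1 = a.0\{c}\{a} ⊢ =a=> q3
  q2 = b.(rec X. a.(b.X\{b,c} + c.0\{b,c}) + a.a.0\{c}\{a})\{b,c} + c.0\{b,c} ⊢ =b=> q4, =c=> q5
  q3 = 0\{c}\{a} ⊢ deadlocked
  q4 = (rec X. a.(b.X\{b,c} + c.0\{b,c}) + a.a.0\{c}\{a})\{b,c} ⊢ =a=> q6, =a=> q7
  q5 = 0\{b,c} ⊢ deadlocked
  q6 = (a.0\{c}\{a})\{b,c} ⊢ =a=> q8
  q7 = (b.(rec X. a.(b.X\{b,c} + c.0\{b,c}) + a.a.0\{c}\{a})\{b,c} + c.0\{b,c})\{b,c} ⊢ deadlocked
  q8 = 0\{c}\{a}\{b,c} ⊢ deadlocked
Bisimilarity quotient blocks:
  B0 = {p0, q0}
  B1 = {p2, q2}
  B2 = {p3, p5, p7, p8, q3, q5, q7, q8}
  B3 = {p4, q4}
  B4 = {p1, p6, q1, q6}
p0 ∈ B0, q0 ∈ B0 → same block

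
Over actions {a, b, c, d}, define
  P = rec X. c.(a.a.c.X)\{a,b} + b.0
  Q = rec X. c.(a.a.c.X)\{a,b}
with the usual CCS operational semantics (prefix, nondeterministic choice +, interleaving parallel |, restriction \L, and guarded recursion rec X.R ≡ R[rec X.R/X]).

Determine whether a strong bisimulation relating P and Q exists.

P's transition system — 3 states:
  p0 = rec X. c.(a.a.c.X)\{a,b} + b.0 has moves ··b··> p1, ··c··> p2
  p1 = 0 has moves (no moves)
  p2 = (a.a.c.(rec X. c.(a.a.c.X)\{a,b} + b.0))\{a,b} has moves (no moves)
Q's transition system — 2 states:
  q0 = rec X. c.(a.a.c.X)\{a,b} has moves ··c··> q1
  q1 = (a.a.c.(rec X. c.(a.a.c.X)\{a,b}))\{a,b} has moves (no moves)
Bisimilarity quotient blocks:
  B0 = {p0}
  B1 = {p1, p2, q1}
  B2 = {q0}
p0 ∈ B0, q0 ∈ B2 → different blocks

NO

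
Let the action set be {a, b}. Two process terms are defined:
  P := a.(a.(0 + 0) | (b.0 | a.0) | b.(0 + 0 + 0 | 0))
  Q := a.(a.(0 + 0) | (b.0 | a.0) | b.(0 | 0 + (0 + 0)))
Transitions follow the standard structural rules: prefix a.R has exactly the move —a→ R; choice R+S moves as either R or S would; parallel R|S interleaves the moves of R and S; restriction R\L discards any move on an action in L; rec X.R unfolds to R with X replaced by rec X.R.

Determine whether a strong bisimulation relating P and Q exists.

Reachable graph of P (17 states):
  m0 = a.(a.(0 + 0) | (b.0 | a.0) | b.(0 + 0 + 0 | 0)) ⊢ =a=> m1
  m1 = a.(0 + 0) | (b.0 | a.0) | b.(0 + 0 + 0 | 0) ⊢ =a=> m2, =a=> m3, =b=> m4, =b=> m5
  m2 = (0 + 0) | (b.0 | a.0) | b.(0 + 0 + 0 | 0) ⊢ =a=> m6, =b=> m7, =b=> m8
  m3 = a.(0 + 0) | (b.0 | 0) | b.(0 + 0 + 0 | 0) ⊢ =a=> m6, =b=> m10, =b=> m9
  m4 = a.(0 + 0) | (0 | a.0) | b.(0 + 0 + 0 | 0) ⊢ =a=> m7, =a=> m9, =b=> m11
  m5 = a.(0 + 0) | (b.0 | a.0) | (0 + 0 + 0 | 0) ⊢ =a=> m10, =a=> m8, =b=> m11
  m6 = (0 + 0) | (b.0 | 0) | b.(0 + 0 + 0 | 0) ⊢ =b=> m12, =b=> m13
  m7 = (0 + 0) | (0 | a.0) | b.(0 + 0 + 0 | 0) ⊢ =a=> m12, =b=> m14
  m8 = (0 + 0) | (b.0 | a.0) | (0 + 0 + 0 | 0) ⊢ =a=> m13, =b=> m14
  m9 = a.(0 + 0) | (0 | 0) | b.(0 + 0 + 0 | 0) ⊢ =a=> m12, =b=> m15
  m10 = a.(0 + 0) | (b.0 | 0) | (0 + 0 + 0 | 0) ⊢ =a=> m13, =b=> m15
  m11 = a.(0 + 0) | (0 | a.0) | (0 + 0 + 0 | 0) ⊢ =a=> m14, =a=> m15
  m12 = (0 + 0) | (0 | 0) | b.(0 + 0 + 0 | 0) ⊢ =b=> m16
  m13 = (0 + 0) | (b.0 | 0) | (0 + 0 + 0 | 0) ⊢ =b=> m16
  m14 = (0 + 0) | (0 | a.0) | (0 + 0 + 0 | 0) ⊢ =a=> m16
  m15 = a.(0 + 0) | (0 | 0) | (0 + 0 + 0 | 0) ⊢ =a=> m16
  m16 = (0 + 0) | (0 | 0) | (0 + 0 + 0 | 0) ⊢ stopped
Reachable graph of Q (17 states):
  n0 = a.(a.(0 + 0) | (b.0 | a.0) | b.(0 | 0 + (0 + 0))) ⊢ =a=> n1
  n1 = a.(0 + 0) | (b.0 | a.0) | b.(0 | 0 + (0 + 0)) ⊢ =a=> n2, =a=> n3, =b=> n4, =b=> n5
  n2 = (0 + 0) | (b.0 | a.0) | b.(0 | 0 + (0 + 0)) ⊢ =a=> n6, =b=> n7, =b=> n8
  n3 = a.(0 + 0) | (b.0 | 0) | b.(0 | 0 + (0 + 0)) ⊢ =a=> n6, =b=> n10, =b=> n9
  n4 = a.(0 + 0) | (0 | a.0) | b.(0 | 0 + (0 + 0)) ⊢ =a=> n7, =a=> n9, =b=> n11
  n5 = a.(0 + 0) | (b.0 | a.0) | (0 | 0 + (0 + 0)) ⊢ =a=> n10, =a=> n8, =b=> n11
  n6 = (0 + 0) | (b.0 | 0) | b.(0 | 0 + (0 + 0)) ⊢ =b=> n12, =b=> n13
  n7 = (0 + 0) | (0 | a.0) | b.(0 | 0 + (0 + 0)) ⊢ =a=> n12, =b=> n14
  n8 = (0 + 0) | (b.0 | a.0) | (0 | 0 + (0 + 0)) ⊢ =a=> n13, =b=> n14
  n9 = a.(0 + 0) | (0 | 0) | b.(0 | 0 + (0 + 0)) ⊢ =a=> n12, =b=> n15
  n10 = a.(0 + 0) | (b.0 | 0) | (0 | 0 + (0 + 0)) ⊢ =a=> n13, =b=> n15
  n11 = a.(0 + 0) | (0 | a.0) | (0 | 0 + (0 + 0)) ⊢ =a=> n14, =a=> n15
  n12 = (0 + 0) | (0 | 0) | b.(0 | 0 + (0 + 0)) ⊢ =b=> n16
  n13 = (0 + 0) | (b.0 | 0) | (0 | 0 + (0 + 0)) ⊢ =b=> n16
  n14 = (0 + 0) | (0 | a.0) | (0 | 0 + (0 + 0)) ⊢ =a=> n16
  n15 = a.(0 + 0) | (0 | 0) | (0 | 0 + (0 + 0)) ⊢ =a=> n16
  n16 = (0 + 0) | (0 | 0) | (0 | 0 + (0 + 0)) ⊢ stopped
Bisimilarity quotient blocks:
  B0 = {m0, n0}
  B1 = {m1, n1}
  B2 = {m4, m5, n4, n5}
  B3 = {m10, m7, m8, m9, n10, n7, n8, n9}
  B4 = {m14, m15, n14, n15}
  B5 = {m16, n16}
  B6 = {m12, m13, n12, n13}
  B7 = {m11, n11}
  B8 = {m2, m3, n2, n3}
  B9 = {m6, n6}
m0 ∈ B0, n0 ∈ B0 → same block

P ~ Q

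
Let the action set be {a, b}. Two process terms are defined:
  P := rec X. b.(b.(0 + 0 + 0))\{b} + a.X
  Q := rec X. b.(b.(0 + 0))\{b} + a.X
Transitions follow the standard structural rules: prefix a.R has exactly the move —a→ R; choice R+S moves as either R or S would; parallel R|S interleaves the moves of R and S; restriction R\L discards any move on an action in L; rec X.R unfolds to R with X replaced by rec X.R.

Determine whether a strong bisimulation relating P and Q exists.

P ~ Q

LTS(P): 2 reachable states
  m0 = rec X. b.(b.(0 + 0 + 0))\{b} + a.X ⊢ —a→ m0, —b→ m1
  m1 = (b.(0 + 0 + 0))\{b} ⊢ (no moves)
LTS(Q): 2 reachable states
  n0 = rec X. b.(b.(0 + 0))\{b} + a.X ⊢ —a→ n0, —b→ n1
  n1 = (b.(0 + 0))\{b} ⊢ (no moves)
Bisimilarity quotient blocks:
  B0 = {m0, n0}
  B1 = {m1, n1}
m0 ∈ B0, n0 ∈ B0 → same block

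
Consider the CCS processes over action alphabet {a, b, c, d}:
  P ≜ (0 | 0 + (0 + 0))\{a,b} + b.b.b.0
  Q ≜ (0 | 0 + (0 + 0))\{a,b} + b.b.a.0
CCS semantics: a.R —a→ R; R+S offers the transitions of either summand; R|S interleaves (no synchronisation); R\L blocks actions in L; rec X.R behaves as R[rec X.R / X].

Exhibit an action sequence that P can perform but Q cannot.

LTS(P): 4 reachable states
  m0 = (0 | 0 + (0 + 0))\{a,b} + b.b.b.0 | ··b··> m1
  m1 = b.b.0 | ··b··> m2
  m2 = b.0 | ··b··> m3
  m3 = 0 | deadlocked
LTS(Q): 4 reachable states
  n0 = (0 | 0 + (0 + 0))\{a,b} + b.b.a.0 | ··b··> n1
  n1 = b.a.0 | ··b··> n2
  n2 = a.0 | ··a··> n3
  n3 = 0 | deadlocked
Run σ = ⟨bbb⟩ on P: start {m0}
  after b @ step 1: {m1}
  after b @ step 2: {m2}
  after b @ step 3: {m3}
  ✓ P
Run σ = ⟨bbb⟩ on Q: start {n0}
  after b @ step 1: {n1}
  after b @ step 2: {n2}
  after b @ step 3: no successor for Q

bbb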